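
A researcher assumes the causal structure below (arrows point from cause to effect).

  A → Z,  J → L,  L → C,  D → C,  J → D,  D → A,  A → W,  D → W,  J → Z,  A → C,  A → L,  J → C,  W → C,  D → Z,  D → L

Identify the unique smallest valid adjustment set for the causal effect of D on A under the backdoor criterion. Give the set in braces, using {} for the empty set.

{}

Variables eligible for adjustment (non-descendants of D, excluding D and A): {J}.
Backdoor paths from D to A:
  P1: D <- J -> L <- A
  P2: D <- J -> L -> C <- A
  P3: D <- J -> L -> C <- W <- A
  P4: D <- J -> Z <- A
  P5: D <- J -> C <- A
  P6: D <- J -> C <- L <- A
  P7: D <- J -> C <- W <- A
Each backdoor path contains an unconditioned collider, so every path is already blocked with the empty conditioning set:
  P1: blocked at collider L (neither it nor any descendant is in the conditioning set).
  P2: blocked at collider C (neither it nor any descendant is in the conditioning set).
  P3: blocked at collider C (neither it nor any descendant is in the conditioning set).
  P4: blocked at collider Z (neither it nor any descendant is in the conditioning set).
  P5: blocked at collider C (neither it nor any descendant is in the conditioning set).
  P6: blocked at collider C (neither it nor any descendant is in the conditioning set).
  P7: blocked at collider C (neither it nor any descendant is in the conditioning set).
The empty set is therefore the unique smallest valid set.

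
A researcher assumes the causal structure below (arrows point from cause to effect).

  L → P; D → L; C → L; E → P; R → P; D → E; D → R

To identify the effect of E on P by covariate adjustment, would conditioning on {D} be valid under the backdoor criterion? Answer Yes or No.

Backdoor paths from E to P (paths whose first edge points into E):
  P1: E <- D -> R -> P
  P2: E <- D -> L -> P
Condition 1 (no descendant of E in the set): holds — descendants of E are {P}; none are in {D}.
Condition 2 (every backdoor path blocked by {D}):
  P1: blocked at fork node D ∈ conditioning set.
  P2: blocked at fork node D ∈ conditioning set.
{D} satisfies the backdoor criterion.

Yes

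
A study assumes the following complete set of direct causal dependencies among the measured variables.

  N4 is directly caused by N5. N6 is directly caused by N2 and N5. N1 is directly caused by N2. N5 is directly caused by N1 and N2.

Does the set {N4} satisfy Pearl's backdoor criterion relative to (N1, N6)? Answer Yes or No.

Backdoor paths from N1 to N6 (paths whose first edge points into N1):
  P1: N1 <- N2 -> N5 -> N6
  P2: N1 <- N2 -> N6
Condition 1 (no descendant of N1 in the set): FAILS — N4 is a descendant of N1.
Condition 2 (every backdoor path blocked by {N4}):
  P1: open — no interior node is in the conditioning set.
  P2: open — no interior node is in the conditioning set.
{N4} does not satisfy the backdoor criterion.

No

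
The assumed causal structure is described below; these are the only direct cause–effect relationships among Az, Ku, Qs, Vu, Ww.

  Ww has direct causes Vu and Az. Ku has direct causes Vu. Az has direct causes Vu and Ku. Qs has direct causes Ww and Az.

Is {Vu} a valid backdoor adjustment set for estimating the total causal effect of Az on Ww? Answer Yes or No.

Yes

Backdoor paths from Az to Ww (paths whose first edge points into Az):
  P1: Az <- Vu -> Ww
  P2: Az <- Ku <- Vu -> Ww
Condition 1 (no descendant of Az in the set): holds — descendants of Az are {Qs, Ww}; none are in {Vu}.
Condition 2 (every backdoor path blocked by {Vu}):
  P1: blocked at fork node Vu ∈ conditioning set.
  P2: blocked at fork node Vu ∈ conditioning set.
{Vu} satisfies the backdoor criterion.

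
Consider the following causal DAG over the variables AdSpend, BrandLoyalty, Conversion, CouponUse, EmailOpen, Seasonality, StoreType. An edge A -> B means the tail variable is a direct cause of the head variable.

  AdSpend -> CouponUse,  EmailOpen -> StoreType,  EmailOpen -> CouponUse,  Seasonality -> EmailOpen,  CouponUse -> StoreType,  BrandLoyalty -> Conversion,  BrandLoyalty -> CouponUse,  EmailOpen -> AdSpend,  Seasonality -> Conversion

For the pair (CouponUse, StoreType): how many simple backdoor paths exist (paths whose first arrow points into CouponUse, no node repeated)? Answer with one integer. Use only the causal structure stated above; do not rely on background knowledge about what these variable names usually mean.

A backdoor path from CouponUse to StoreType is any simple undirected path whose first edge points into CouponUse (i.e. leaves CouponUse via a parent).
Parents of CouponUse: {AdSpend, BrandLoyalty, EmailOpen}.
Enumerating:
  P1: CouponUse <- EmailOpen -> StoreType
  P2: CouponUse <- AdSpend <- EmailOpen -> StoreType
  P3: CouponUse <- BrandLoyalty -> Conversion <- Seasonality -> EmailOpen -> StoreType
That exhausts the simple backdoor paths. Count: 3.

3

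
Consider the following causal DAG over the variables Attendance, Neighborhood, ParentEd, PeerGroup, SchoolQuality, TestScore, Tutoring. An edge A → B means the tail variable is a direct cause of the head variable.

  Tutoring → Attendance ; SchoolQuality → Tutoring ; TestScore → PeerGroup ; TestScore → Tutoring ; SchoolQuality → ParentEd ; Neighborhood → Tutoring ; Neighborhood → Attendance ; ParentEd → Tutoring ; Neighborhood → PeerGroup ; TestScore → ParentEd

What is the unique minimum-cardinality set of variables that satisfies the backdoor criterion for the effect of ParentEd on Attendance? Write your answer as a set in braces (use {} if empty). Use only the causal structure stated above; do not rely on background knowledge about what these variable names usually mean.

{SchoolQuality, TestScore}

Variables eligible for adjustment (non-descendants of ParentEd, excluding ParentEd and Attendance): {Neighborhood, PeerGroup, SchoolQuality, TestScore}.
Backdoor paths from ParentEd to Attendance:
  P1: ParentEd <- SchoolQuality -> Tutoring <- Neighborhood -> Attendance
  P2: ParentEd <- SchoolQuality -> Tutoring <- TestScore -> PeerGroup <- Neighborhood -> Attendance
  P3: ParentEd <- SchoolQuality -> Tutoring -> Attendance
  P4: ParentEd <- TestScore -> PeerGroup <- Neighborhood -> Tutoring -> Attendance
  P5: ParentEd <- TestScore -> PeerGroup <- Neighborhood -> Attendance
  P6: ParentEd <- TestScore -> Tutoring <- Neighborhood -> Attendance
  P7: ParentEd <- TestScore -> Tutoring -> Attendance
The empty set is not sufficient: P3 (ParentEd <- SchoolQuality -> Tutoring -> Attendance) has no collider blocking it and no conditioned non-collider, so it is open.
Try {SchoolQuality, TestScore}:
  P1: blocked at fork node SchoolQuality ∈ conditioning set.
  P2: blocked at fork node SchoolQuality ∈ conditioning set.
  P3: blocked at fork node SchoolQuality ∈ conditioning set.
  P4: blocked at fork node TestScore ∈ conditioning set.
  P5: blocked at fork node TestScore ∈ conditioning set.
  P6: blocked at fork node TestScore ∈ conditioning set.
  P7: blocked at fork node TestScore ∈ conditioning set.
{SchoolQuality, TestScore} contains no descendant of ParentEd and blocks every backdoor path.
Every element of {SchoolQuality, TestScore} is needed (dropping SchoolQuality leaves P3 open; dropping TestScore leaves P7 open), so no proper subset is valid.
Among all size-2 subsets of the eligible variables, only {SchoolQuality, TestScore} blocks every backdoor path, so it is the unique smallest valid adjustment set.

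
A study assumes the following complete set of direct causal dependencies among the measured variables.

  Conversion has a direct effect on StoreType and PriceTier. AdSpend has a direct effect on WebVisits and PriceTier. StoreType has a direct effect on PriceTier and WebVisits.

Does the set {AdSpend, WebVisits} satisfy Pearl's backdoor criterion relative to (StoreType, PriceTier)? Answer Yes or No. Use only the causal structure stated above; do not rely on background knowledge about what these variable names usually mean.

Backdoor paths from StoreType to PriceTier (paths whose first edge points into StoreType):
  P1: StoreType <- Conversion -> PriceTier
Condition 1 (no descendant of StoreType in the set): FAILS — WebVisits is a descendant of StoreType.
Condition 2 (every backdoor path blocked by {AdSpend, WebVisits}):
  P1: open — no interior node is in the conditioning set.
{AdSpend, WebVisits} does not satisfy the backdoor criterion.

No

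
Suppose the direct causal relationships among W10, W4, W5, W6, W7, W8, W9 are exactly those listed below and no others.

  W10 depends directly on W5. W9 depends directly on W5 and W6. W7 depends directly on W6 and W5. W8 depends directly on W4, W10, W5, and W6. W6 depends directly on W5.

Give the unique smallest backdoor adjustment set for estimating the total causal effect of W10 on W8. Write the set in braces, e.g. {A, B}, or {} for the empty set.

Variables eligible for adjustment (non-descendants of W10, excluding W10 and W8): {W4, W5, W6, W7, W9}.
Backdoor paths from W10 to W8:
  P1: W10 <- W5 -> W6 -> W8
  P2: W10 <- W5 -> W7 <- W6 -> W8
  P3: W10 <- W5 -> W9 <- W6 -> W8
  P4: W10 <- W5 -> W8
The empty set is not sufficient: P1 (W10 <- W5 -> W6 -> W8) has no collider blocking it and no conditioned non-collider, so it is open.
Try {W5}:
  P1: blocked at fork node W5 ∈ conditioning set.
  P2: blocked at fork node W5 ∈ conditioning set.
  P3: blocked at fork node W5 ∈ conditioning set.
  P4: blocked at fork node W5 ∈ conditioning set.
{W5} contains no descendant of W10 and blocks every backdoor path.
No other singleton works — e.g. {W6} leaves P4 open — so {W5} is the unique smallest valid adjustment set.

{W5}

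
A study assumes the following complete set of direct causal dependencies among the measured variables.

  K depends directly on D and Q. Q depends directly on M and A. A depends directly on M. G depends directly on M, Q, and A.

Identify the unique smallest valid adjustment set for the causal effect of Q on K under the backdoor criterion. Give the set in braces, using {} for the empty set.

{}

Variables eligible for adjustment (non-descendants of Q, excluding Q and K): {A, D, M}.
Backdoor paths from Q to K:
  (none)
With no backdoor paths the empty set already satisfies the criterion, and it is trivially minimal.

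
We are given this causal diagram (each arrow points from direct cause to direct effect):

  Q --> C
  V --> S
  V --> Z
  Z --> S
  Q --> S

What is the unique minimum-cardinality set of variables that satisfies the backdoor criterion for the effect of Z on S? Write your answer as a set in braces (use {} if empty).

Variables eligible for adjustment (non-descendants of Z, excluding Z and S): {C, Q, V}.
Backdoor paths from Z to S:
  P1: Z <- V -> S
The empty set is not sufficient: P1 (Z <- V -> S) has no collider blocking it and no conditioned non-collider, so it is open.
Try {V}:
  P1: blocked at fork node V ∈ conditioning set.
{V} contains no descendant of Z and blocks every backdoor path.
No other singleton works — e.g. {Q} leaves P1 open — so {V} is the unique smallest valid adjustment set.

{V}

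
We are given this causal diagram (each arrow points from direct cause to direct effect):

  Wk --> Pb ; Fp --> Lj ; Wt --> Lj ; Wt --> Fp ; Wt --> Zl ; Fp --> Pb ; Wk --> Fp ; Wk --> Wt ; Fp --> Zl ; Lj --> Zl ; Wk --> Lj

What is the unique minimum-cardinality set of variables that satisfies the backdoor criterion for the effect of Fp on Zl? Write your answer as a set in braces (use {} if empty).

Variables eligible for adjustment (non-descendants of Fp, excluding Fp and Zl): {Wk, Wt}.
Backdoor paths from Fp to Zl:
  P1: Fp <- Wk -> Wt -> Lj -> Zl
  P2: Fp <- Wk -> Wt -> Zl
  P3: Fp <- Wk -> Lj <- Wt -> Zl
  P4: Fp <- Wk -> Lj -> Zl
  P5: Fp <- Wt <- Wk -> Lj -> Zl
  P6: Fp <- Wt -> Lj -> Zl
  P7: Fp <- Wt -> Zl
The empty set is not sufficient: P1 (Fp <- Wk -> Wt -> Lj -> Zl) has no collider blocking it and no conditioned non-collider, so it is open.
Try {Wk, Wt}:
  P1: blocked at fork node Wk ∈ conditioning set.
  P2: blocked at fork node Wk ∈ conditioning set.
  P3: blocked at fork node Wk ∈ conditioning set.
  P4: blocked at fork node Wk ∈ conditioning set.
  P5: blocked at chain node Wt ∈ conditioning set.
  P6: blocked at fork node Wt ∈ conditioning set.
  P7: blocked at fork node Wt ∈ conditioning set.
{Wk, Wt} contains no descendant of Fp and blocks every backdoor path.
Every element of {Wk, Wt} is needed (dropping Wk leaves P4 open; dropping Wt leaves P6 open), so no proper subset is valid.
Among all size-2 subsets of the eligible variables, only {Wk, Wt} blocks every backdoor path, so it is the unique smallest valid adjustment set.

{Wk, Wt}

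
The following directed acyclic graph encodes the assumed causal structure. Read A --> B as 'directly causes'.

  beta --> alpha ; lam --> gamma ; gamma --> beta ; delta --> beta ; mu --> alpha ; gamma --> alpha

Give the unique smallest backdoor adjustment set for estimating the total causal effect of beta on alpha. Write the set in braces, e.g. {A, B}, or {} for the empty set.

Variables eligible for adjustment (non-descendants of beta, excluding beta and alpha): {delta, gamma, lam, mu}.
Backdoor paths from beta to alpha:
  P1: beta <- gamma -> alpha
The empty set is not sufficient: P1 (beta <- gamma -> alpha) has no collider blocking it and no conditioned non-collider, so it is open.
Try {gamma}:
  P1: blocked at fork node gamma ∈ conditioning set.
{gamma} contains no descendant of beta and blocks every backdoor path.
No other singleton works — e.g. {lam} leaves P1 open — so {gamma} is the unique smallest valid adjustment set.

{gamma}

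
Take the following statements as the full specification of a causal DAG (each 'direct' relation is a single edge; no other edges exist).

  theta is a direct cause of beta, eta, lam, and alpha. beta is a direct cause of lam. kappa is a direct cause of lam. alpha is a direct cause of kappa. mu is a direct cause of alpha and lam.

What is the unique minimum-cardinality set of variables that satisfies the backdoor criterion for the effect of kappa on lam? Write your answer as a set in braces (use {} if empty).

{alpha}

Variables eligible for adjustment (non-descendants of kappa, excluding kappa and lam): {alpha, beta, eta, mu, theta}.
Backdoor paths from kappa to lam:
  P1: kappa <- alpha <- theta -> beta -> lam
  P2: kappa <- alpha <- theta -> lam
  P3: kappa <- alpha <- mu -> lam
The empty set is not sufficient: P1 (kappa <- alpha <- theta -> beta -> lam) has no collider blocking it and no conditioned non-collider, so it is open.
Try {alpha}:
  P1: blocked at chain node alpha ∈ conditioning set.
  P2: blocked at chain node alpha ∈ conditioning set.
  P3: blocked at chain node alpha ∈ conditioning set.
{alpha} contains no descendant of kappa and blocks every backdoor path.
No other singleton works — e.g. {theta} leaves P3 open — so {alpha} is the unique smallest valid adjustment set.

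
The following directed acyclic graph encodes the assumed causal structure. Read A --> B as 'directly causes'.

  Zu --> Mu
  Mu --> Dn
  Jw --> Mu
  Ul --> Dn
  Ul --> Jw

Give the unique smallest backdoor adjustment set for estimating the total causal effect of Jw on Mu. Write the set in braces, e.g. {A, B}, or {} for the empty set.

Variables eligible for adjustment (non-descendants of Jw, excluding Jw and Mu): {Ul, Zu}.
Backdoor paths from Jw to Mu:
  P1: Jw <- Ul -> Dn <- Mu
Each backdoor path contains an unconditioned collider, so every path is already blocked with the empty conditioning set:
  P1: blocked at collider Dn (neither it nor any descendant is in the conditioning set).
The empty set is therefore the unique smallest valid set.

{}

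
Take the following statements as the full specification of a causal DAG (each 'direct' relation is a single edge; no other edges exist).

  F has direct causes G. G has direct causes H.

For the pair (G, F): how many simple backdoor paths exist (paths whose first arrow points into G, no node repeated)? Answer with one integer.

A backdoor path from G to F is any simple undirected path whose first edge points into G (i.e. leaves G via a parent).
Parents of G: {H}.
No simple path from any parent of G reaches F without revisiting G, so there are no backdoor paths.

0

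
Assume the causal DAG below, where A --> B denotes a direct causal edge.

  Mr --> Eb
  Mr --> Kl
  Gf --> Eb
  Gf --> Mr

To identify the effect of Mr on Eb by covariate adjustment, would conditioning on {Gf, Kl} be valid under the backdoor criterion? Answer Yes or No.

No

Backdoor paths from Mr to Eb (paths whose first edge points into Mr):
  P1: Mr <- Gf -> Eb
Condition 1 (no descendant of Mr in the set): FAILS — Kl is a descendant of Mr.
Condition 2 (every backdoor path blocked by {Gf, Kl}):
  P1: blocked at fork node Gf ∈ conditioning set.
{Gf, Kl} does not satisfy the backdoor criterion.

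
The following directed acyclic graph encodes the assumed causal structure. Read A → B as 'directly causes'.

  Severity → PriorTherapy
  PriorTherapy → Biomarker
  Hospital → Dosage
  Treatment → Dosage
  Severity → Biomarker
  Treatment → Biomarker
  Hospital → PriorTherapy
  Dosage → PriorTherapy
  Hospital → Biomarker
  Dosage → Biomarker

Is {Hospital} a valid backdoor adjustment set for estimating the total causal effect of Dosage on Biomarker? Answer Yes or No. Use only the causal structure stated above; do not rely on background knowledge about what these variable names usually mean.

No

Backdoor paths from Dosage to Biomarker (paths whose first edge points into Dosage):
  P1: Dosage <- Hospital -> PriorTherapy <- Severity -> Biomarker
  P2: Dosage <- Hospital -> PriorTherapy -> Biomarker
  P3: Dosage <- Hospital -> Biomarker
  P4: Dosage <- Treatment -> Biomarker
Condition 1 (no descendant of Dosage in the set): holds — descendants of Dosage are {Biomarker, PriorTherapy}; none are in {Hospital}.
Condition 2 (every backdoor path blocked by {Hospital}):
  P1: blocked at fork node Hospital ∈ conditioning set.
  P2: blocked at fork node Hospital ∈ conditioning set.
  P3: blocked at fork node Hospital ∈ conditioning set.
  P4: open — no interior node is in the conditioning set.
{Hospital} does not satisfy the backdoor criterion.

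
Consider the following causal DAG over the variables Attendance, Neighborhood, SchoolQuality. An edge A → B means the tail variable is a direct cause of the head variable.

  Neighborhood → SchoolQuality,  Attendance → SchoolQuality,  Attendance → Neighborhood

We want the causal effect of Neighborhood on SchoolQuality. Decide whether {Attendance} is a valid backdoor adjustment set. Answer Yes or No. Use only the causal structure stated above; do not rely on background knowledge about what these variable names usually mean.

Backdoor paths from Neighborhood to SchoolQuality (paths whose first edge points into Neighborhood):
  P1: Neighborhood <- Attendance -> SchoolQuality
Condition 1 (no descendant of Neighborhood in the set): holds — descendants of Neighborhood are {SchoolQuality}; none are in {Attendance}.
Condition 2 (every backdoor path blocked by {Attendance}):
  P1: blocked at fork node Attendance ∈ conditioning set.
{Attendance} satisfies the backdoor criterion.

Yes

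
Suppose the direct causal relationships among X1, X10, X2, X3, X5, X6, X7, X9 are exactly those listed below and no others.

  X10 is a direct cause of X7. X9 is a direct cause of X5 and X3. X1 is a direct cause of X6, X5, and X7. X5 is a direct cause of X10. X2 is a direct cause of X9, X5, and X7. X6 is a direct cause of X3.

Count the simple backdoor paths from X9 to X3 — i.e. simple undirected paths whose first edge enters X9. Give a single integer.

A backdoor path from X9 to X3 is any simple undirected path whose first edge points into X9 (i.e. leaves X9 via a parent).
Parents of X9: {X2}.
Enumerating:
  P1: X9 <- X2 -> X5 <- X1 -> X6 -> X3
  P2: X9 <- X2 -> X5 -> X10 -> X7 <- X1 -> X6 -> X3
  P3: X9 <- X2 -> X7 <- X1 -> X6 -> X3
  P4: X9 <- X2 -> X7 <- X10 <- X5 <- X1 -> X6 -> X3
That exhausts the simple backdoor paths. Count: 4.

4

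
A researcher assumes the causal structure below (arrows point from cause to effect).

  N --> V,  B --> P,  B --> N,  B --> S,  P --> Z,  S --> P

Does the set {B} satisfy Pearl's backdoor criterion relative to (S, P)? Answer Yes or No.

Backdoor paths from S to P (paths whose first edge points into S):
  P1: S <- B -> P
Condition 1 (no descendant of S in the set): holds — descendants of S are {P, Z}; none are in {B}.
Condition 2 (every backdoor path blocked by {B}):
  P1: blocked at fork node B ∈ conditioning set.
{B} satisfies the backdoor criterion.

Yes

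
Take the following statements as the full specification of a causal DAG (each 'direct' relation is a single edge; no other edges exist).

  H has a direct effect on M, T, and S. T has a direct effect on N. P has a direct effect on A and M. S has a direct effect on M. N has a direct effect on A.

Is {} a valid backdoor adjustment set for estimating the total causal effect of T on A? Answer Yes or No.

Yes

Backdoor paths from T to A (paths whose first edge points into T):
  P1: T <- H -> S -> M <- P -> A
  P2: T <- H -> M <- P -> A
Condition 1 (no descendant of T in the set): holds — descendants of T are {A, N}; none are in {}.
Condition 2 (every backdoor path blocked by {}):
  P1: blocked at collider M (neither it nor any descendant is in the conditioning set).
  P2: blocked at collider M (neither it nor any descendant is in the conditioning set).
{} satisfies the backdoor criterion.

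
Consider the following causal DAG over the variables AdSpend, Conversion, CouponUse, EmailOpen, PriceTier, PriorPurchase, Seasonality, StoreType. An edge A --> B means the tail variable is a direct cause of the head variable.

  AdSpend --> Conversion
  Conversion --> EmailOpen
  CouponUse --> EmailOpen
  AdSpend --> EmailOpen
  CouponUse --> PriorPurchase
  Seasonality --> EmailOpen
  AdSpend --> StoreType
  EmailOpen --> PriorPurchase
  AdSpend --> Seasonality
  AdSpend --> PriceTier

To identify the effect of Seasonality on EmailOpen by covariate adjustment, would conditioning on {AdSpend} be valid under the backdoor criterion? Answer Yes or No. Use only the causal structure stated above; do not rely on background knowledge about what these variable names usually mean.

Backdoor paths from Seasonality to EmailOpen (paths whose first edge points into Seasonality):
  P1: Seasonality <- AdSpend -> Conversion -> EmailOpen
  P2: Seasonality <- AdSpend -> EmailOpen
Condition 1 (no descendant of Seasonality in the set): holds — descendants of Seasonality are {EmailOpen, PriorPurchase}; none are in {AdSpend}.
Condition 2 (every backdoor path blocked by {AdSpend}):
  P1: blocked at fork node AdSpend ∈ conditioning set.
  P2: blocked at fork node AdSpend ∈ conditioning set.
{AdSpend} satisfies the backdoor criterion.

Yes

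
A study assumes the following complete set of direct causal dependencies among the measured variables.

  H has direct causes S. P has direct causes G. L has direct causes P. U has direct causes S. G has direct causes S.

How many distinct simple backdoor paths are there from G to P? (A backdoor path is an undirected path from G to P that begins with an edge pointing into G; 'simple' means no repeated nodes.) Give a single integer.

0

A backdoor path from G to P is any simple undirected path whose first edge points into G (i.e. leaves G via a parent).
Parents of G: {S}.
No simple path from any parent of G reaches P without revisiting G, so there are no backdoor paths.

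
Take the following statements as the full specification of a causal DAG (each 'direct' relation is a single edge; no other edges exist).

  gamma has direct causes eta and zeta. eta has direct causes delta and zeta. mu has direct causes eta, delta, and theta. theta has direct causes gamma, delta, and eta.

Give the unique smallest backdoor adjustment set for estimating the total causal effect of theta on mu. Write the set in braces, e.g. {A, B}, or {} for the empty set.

{delta, eta}

Variables eligible for adjustment (non-descendants of theta, excluding theta and mu): {delta, eta, gamma, zeta}.
Backdoor paths from theta to mu:
  P1: theta <- delta -> eta -> mu
  P2: theta <- delta -> mu
  P3: theta <- eta <- delta -> mu
  P4: theta <- eta -> mu
  P5: theta <- gamma <- zeta -> eta <- delta -> mu
  P6: theta <- gamma <- zeta -> eta -> mu
  P7: theta <- gamma <- eta <- delta -> mu
  P8: theta <- gamma <- eta -> mu
The empty set is not sufficient: P1 (theta <- delta -> eta -> mu) has no collider blocking it and no conditioned non-collider, so it is open.
Try {delta, eta}:
  P1: blocked at fork node delta ∈ conditioning set.
  P2: blocked at fork node delta ∈ conditioning set.
  P3: blocked at chain node eta ∈ conditioning set.
  P4: blocked at fork node eta ∈ conditioning set.
  P5: blocked at fork node delta ∈ conditioning set.
  P6: blocked at chain node eta ∈ conditioning set.
  P7: blocked at chain node eta ∈ conditioning set.
  P8: blocked at fork node eta ∈ conditioning set.
{delta, eta} contains no descendant of theta and blocks every backdoor path.
Every element of {delta, eta} is needed (dropping delta leaves P2 open; dropping eta leaves P4 open), so no proper subset is valid.
Among all size-2 subsets of the eligible variables, only {delta, eta} blocks every backdoor path, so it is the unique smallest valid adjustment set.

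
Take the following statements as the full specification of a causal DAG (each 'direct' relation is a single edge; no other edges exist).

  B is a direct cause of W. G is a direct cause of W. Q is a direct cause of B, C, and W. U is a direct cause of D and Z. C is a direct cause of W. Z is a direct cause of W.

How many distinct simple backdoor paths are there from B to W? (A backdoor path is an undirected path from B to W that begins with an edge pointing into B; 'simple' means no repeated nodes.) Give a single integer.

A backdoor path from B to W is any simple undirected path whose first edge points into B (i.e. leaves B via a parent).
Parents of B: {Q}.
Enumerating:
  P1: B <- Q -> C -> W
  P2: B <- Q -> W
That exhausts the simple backdoor paths. Count: 2.

2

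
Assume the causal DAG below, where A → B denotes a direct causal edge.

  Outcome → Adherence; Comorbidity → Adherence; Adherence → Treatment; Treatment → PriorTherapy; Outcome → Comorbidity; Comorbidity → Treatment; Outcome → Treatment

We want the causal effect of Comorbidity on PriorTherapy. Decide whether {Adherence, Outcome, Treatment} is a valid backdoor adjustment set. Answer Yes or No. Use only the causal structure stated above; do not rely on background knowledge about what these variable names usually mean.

Backdoor paths from Comorbidity to PriorTherapy (paths whose first edge points into Comorbidity):
  P1: Comorbidity <- Outcome -> Adherence -> Treatment -> PriorTherapy
  P2: Comorbidity <- Outcome -> Treatment -> PriorTherapy
Condition 1 (no descendant of Comorbidity in the set): FAILS — Adherence and Treatment are descendants of Comorbidity.
Condition 2 (every backdoor path blocked by {Adherence, Outcome, Treatment}):
  P1: blocked at fork node Outcome ∈ conditioning set.
  P2: blocked at fork node Outcome ∈ conditioning set.
{Adherence, Outcome, Treatment} does not satisfy the backdoor criterion.

No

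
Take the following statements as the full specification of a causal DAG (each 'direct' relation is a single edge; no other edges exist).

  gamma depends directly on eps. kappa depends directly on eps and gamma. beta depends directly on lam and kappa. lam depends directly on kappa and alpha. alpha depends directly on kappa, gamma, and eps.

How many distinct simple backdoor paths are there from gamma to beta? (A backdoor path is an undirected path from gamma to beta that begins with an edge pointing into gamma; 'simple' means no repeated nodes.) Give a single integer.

A backdoor path from gamma to beta is any simple undirected path whose first edge points into gamma (i.e. leaves gamma via a parent).
Parents of gamma: {eps}.
Enumerating:
  P1: gamma <- eps -> kappa -> alpha -> lam -> beta
  P2: gamma <- eps -> kappa -> lam -> beta
  P3: gamma <- eps -> kappa -> beta
  P4: gamma <- eps -> alpha <- kappa -> lam -> beta
  P5: gamma <- eps -> alpha <- kappa -> beta
  P6: gamma <- eps -> alpha -> lam <- kappa -> beta
  P7: gamma <- eps -> alpha -> lam -> beta
That exhausts the simple backdoor paths. Count: 7.

7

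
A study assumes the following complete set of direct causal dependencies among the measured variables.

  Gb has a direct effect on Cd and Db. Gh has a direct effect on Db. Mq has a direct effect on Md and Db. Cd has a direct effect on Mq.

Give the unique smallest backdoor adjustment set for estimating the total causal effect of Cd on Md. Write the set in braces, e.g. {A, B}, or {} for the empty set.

Variables eligible for adjustment (non-descendants of Cd, excluding Cd and Md): {Gb, Gh}.
Backdoor paths from Cd to Md:
  P1: Cd <- Gb -> Db <- Mq -> Md
Each backdoor path contains an unconditioned collider, so every path is already blocked with the empty conditioning set:
  P1: blocked at collider Db (neither it nor any descendant is in the conditioning set).
The empty set is therefore the unique smallest valid set.

{}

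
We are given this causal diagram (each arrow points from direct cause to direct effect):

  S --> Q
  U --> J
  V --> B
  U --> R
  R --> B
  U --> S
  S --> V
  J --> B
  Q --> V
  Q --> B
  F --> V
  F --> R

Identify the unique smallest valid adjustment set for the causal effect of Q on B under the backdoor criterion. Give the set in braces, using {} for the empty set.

{S}

Variables eligible for adjustment (non-descendants of Q, excluding Q and B): {F, J, R, S, U}.
Backdoor paths from Q to B:
  P1: Q <- S <- U -> J -> B
  P2: Q <- S <- U -> R <- F -> V -> B
  P3: Q <- S <- U -> R -> B
  P4: Q <- S -> V <- F -> R <- U -> J -> B
  P5: Q <- S -> V <- F -> R -> B
  P6: Q <- S -> V -> B
The empty set is not sufficient: P1 (Q <- S <- U -> J -> B) has no collider blocking it and no conditioned non-collider, so it is open.
Try {S}:
  P1: blocked at chain node S ∈ conditioning set.
  P2: blocked at chain node S ∈ conditioning set.
  P3: blocked at chain node S ∈ conditioning set.
  P4: blocked at fork node S ∈ conditioning set.
  P5: blocked at fork node S ∈ conditioning set.
  P6: blocked at fork node S ∈ conditioning set.
{S} contains no descendant of Q and blocks every backdoor path.
No other singleton works — e.g. {U} leaves P6 open — so {S} is the unique smallest valid adjustment set.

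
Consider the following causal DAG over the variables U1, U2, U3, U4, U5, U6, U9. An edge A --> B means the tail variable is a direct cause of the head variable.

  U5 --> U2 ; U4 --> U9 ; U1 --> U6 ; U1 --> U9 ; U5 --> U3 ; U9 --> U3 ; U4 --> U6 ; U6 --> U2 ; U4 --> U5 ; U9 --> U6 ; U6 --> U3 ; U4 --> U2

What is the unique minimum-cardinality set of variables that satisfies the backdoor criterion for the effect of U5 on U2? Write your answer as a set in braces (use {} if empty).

{U4}

Variables eligible for adjustment (non-descendants of U5, excluding U5 and U2): {U1, U4, U6, U9}.
Backdoor paths from U5 to U2:
  P1: U5 <- U4 -> U9 <- U1 -> U6 -> U2
  P2: U5 <- U4 -> U9 -> U6 -> U2
  P3: U5 <- U4 -> U9 -> U3 <- U6 -> U2
  P4: U5 <- U4 -> U6 -> U2
  P5: U5 <- U4 -> U2
The empty set is not sufficient: P2 (U5 <- U4 -> U9 -> U6 -> U2) has no collider blocking it and no conditioned non-collider, so it is open.
Try {U4}:
  P1: blocked at fork node U4 ∈ conditioning set.
  P2: blocked at fork node U4 ∈ conditioning set.
  P3: blocked at fork node U4 ∈ conditioning set.
  P4: blocked at fork node U4 ∈ conditioning set.
  P5: blocked at fork node U4 ∈ conditioning set.
{U4} contains no descendant of U5 and blocks every backdoor path.
No other singleton works — e.g. {U1} leaves P2 open — so {U4} is the unique smallest valid adjustment set.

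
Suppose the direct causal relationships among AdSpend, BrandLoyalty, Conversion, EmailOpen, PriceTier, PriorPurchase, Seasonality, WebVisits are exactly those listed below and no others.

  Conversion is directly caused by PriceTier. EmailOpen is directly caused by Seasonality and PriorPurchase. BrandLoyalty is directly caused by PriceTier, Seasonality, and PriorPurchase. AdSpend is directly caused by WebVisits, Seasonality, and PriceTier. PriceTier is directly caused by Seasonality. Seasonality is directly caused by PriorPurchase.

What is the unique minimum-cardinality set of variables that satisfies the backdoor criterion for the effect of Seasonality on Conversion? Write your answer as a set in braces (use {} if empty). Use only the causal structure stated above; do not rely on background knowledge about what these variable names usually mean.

Variables eligible for adjustment (non-descendants of Seasonality, excluding Seasonality and Conversion): {PriorPurchase, WebVisits}.
Backdoor paths from Seasonality to Conversion:
  P1: Seasonality <- PriorPurchase -> BrandLoyalty <- PriceTier -> Conversion
Each backdoor path contains an unconditioned collider, so every path is already blocked with the empty conditioning set:
  P1: blocked at collider BrandLoyalty (neither it nor any descendant is in the conditioning set).
The empty set is therefore the unique smallest valid set.

{}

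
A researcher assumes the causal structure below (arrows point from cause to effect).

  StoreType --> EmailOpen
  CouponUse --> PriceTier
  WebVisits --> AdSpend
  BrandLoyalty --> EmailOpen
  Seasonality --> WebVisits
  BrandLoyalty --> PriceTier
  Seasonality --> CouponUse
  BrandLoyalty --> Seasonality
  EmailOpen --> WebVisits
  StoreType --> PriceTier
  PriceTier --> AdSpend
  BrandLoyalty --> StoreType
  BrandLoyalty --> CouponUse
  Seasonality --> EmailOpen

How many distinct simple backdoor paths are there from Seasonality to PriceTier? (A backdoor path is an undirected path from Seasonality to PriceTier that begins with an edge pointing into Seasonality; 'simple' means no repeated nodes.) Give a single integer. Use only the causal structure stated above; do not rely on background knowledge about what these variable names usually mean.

6

A backdoor path from Seasonality to PriceTier is any simple undirected path whose first edge points into Seasonality (i.e. leaves Seasonality via a parent).
Parents of Seasonality: {BrandLoyalty}.
Enumerating:
  P1: Seasonality <- BrandLoyalty -> StoreType -> PriceTier
  P2: Seasonality <- BrandLoyalty -> StoreType -> EmailOpen -> WebVisits -> AdSpend <- PriceTier
  P3: Seasonality <- BrandLoyalty -> CouponUse -> PriceTier
  P4: Seasonality <- BrandLoyalty -> PriceTier
  P5: Seasonality <- BrandLoyalty -> EmailOpen <- StoreType -> PriceTier
  P6: Seasonality <- BrandLoyalty -> EmailOpen -> WebVisits -> AdSpend <- PriceTier
That exhausts the simple backdoor paths. Count: 6.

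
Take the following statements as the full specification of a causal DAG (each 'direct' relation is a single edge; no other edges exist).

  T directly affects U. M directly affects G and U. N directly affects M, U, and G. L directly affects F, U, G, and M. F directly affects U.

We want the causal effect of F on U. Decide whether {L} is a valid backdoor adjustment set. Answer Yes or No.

Backdoor paths from F to U (paths whose first edge points into F):
  P1: F <- L -> M <- N -> U
  P2: F <- L -> M -> G <- N -> U
  P3: F <- L -> M -> U
  P4: F <- L -> G <- N -> M -> U
  P5: F <- L -> G <- N -> U
  P6: F <- L -> G <- M <- N -> U
  P7: F <- L -> G <- M -> U
  P8: F <- L -> U
Condition 1 (no descendant of F in the set): holds — descendants of F are {U}; none are in {L}.
Condition 2 (every backdoor path blocked by {L}):
  P1: blocked at fork node L ∈ conditioning set.
  P2: blocked at fork node L ∈ conditioning set.
  P3: blocked at fork node L ∈ conditioning set.
  P4: blocked at fork node L ∈ conditioning set.
  P5: blocked at fork node L ∈ conditioning set.
  P6: blocked at fork node L ∈ conditioning set.
  P7: blocked at fork node L ∈ conditioning set.
  P8: blocked at fork node L ∈ conditioning set.
{L} satisfies the backdoor criterion.

Yes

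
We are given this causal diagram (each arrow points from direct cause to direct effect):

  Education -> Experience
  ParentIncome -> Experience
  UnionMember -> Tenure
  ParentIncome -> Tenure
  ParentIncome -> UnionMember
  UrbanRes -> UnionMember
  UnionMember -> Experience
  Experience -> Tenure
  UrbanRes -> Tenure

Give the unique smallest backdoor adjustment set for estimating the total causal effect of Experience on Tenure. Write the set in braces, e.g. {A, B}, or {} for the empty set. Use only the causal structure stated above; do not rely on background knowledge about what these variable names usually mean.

{ParentIncome, UnionMember}

Variables eligible for adjustment (non-descendants of Experience, excluding Experience and Tenure): {Education, ParentIncome, UnionMember, UrbanRes}.
Backdoor paths from Experience to Tenure:
  P1: Experience <- ParentIncome -> UnionMember <- UrbanRes -> Tenure
  P2: Experience <- ParentIncome -> UnionMember -> Tenure
  P3: Experience <- ParentIncome -> Tenure
  P4: Experience <- UnionMember <- UrbanRes -> Tenure
  P5: Experience <- UnionMember <- ParentIncome -> Tenure
  P6: Experience <- UnionMember -> Tenure
The empty set is not sufficient: P2 (Experience <- ParentIncome -> UnionMember -> Tenure) has no collider blocking it and no conditioned non-collider, so it is open.
Try {ParentIncome, UnionMember}:
  P1: blocked at fork node ParentIncome ∈ conditioning set.
  P2: blocked at fork node ParentIncome ∈ conditioning set.
  P3: blocked at fork node ParentIncome ∈ conditioning set.
  P4: blocked at chain node UnionMember ∈ conditioning set.
  P5: blocked at chain node UnionMember ∈ conditioning set.
  P6: blocked at fork node UnionMember ∈ conditioning set.
{ParentIncome, UnionMember} contains no descendant of Experience and blocks every backdoor path.
Every element of {ParentIncome, UnionMember} is needed (dropping ParentIncome leaves P1 open; dropping UnionMember leaves P4 open), so no proper subset is valid.
Among all size-2 subsets of the eligible variables, only {ParentIncome, UnionMember} blocks every backdoor path, so it is the unique smallest valid adjustment set.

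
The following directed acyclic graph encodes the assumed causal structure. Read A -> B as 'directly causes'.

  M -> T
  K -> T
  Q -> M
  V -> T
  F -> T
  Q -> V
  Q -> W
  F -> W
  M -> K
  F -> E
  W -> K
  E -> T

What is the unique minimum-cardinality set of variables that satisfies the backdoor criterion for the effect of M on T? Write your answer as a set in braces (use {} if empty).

Variables eligible for adjustment (non-descendants of M, excluding M and T): {E, F, Q, V, W}.
Backdoor paths from M to T:
  P1: M <- Q -> V -> T
  P2: M <- Q -> W <- F -> E -> T
  P3: M <- Q -> W <- F -> T
  P4: M <- Q -> W -> K -> T
The empty set is not sufficient: P1 (M <- Q -> V -> T) has no collider blocking it and no conditioned non-collider, so it is open.
Try {Q}:
  P1: blocked at fork node Q ∈ conditioning set.
  P2: blocked at fork node Q ∈ conditioning set.
  P3: blocked at fork node Q ∈ conditioning set.
  P4: blocked at fork node Q ∈ conditioning set.
{Q} contains no descendant of M and blocks every backdoor path.
No other singleton works — e.g. {F} leaves P1 open — so {Q} is the unique smallest valid adjustment set.

{Q}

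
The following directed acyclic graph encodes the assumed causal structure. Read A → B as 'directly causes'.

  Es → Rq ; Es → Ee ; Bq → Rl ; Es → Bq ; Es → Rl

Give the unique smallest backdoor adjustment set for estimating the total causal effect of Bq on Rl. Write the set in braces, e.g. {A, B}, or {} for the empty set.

{Es}

Variables eligible for adjustment (non-descendants of Bq, excluding Bq and Rl): {Ee, Es, Rq}.
Backdoor paths from Bq to Rl:
  P1: Bq <- Es -> Rl
The empty set is not sufficient: P1 (Bq <- Es -> Rl) has no collider blocking it and no conditioned non-collider, so it is open.
Try {Es}:
  P1: blocked at fork node Es ∈ conditioning set.
{Es} contains no descendant of Bq and blocks every backdoor path.
No other singleton works — e.g. {Ee} leaves P1 open — so {Es} is the unique smallest valid adjustment set.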